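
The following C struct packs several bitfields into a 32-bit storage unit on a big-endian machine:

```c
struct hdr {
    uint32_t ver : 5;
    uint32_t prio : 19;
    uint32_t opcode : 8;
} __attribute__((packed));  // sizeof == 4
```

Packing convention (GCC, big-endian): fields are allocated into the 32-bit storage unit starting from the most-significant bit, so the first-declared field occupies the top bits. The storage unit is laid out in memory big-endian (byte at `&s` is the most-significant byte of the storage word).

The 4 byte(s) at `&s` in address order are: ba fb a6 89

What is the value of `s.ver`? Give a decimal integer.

[0]=0xba [1]=0xfb [2]=0xa6 [3]=0x89 (big-endian) → word 0xbafba689
ver [27+:5] = (word>>27) & 0x1f = 23  ←
prio [8+:19] = (word>>8) & 0x7ffff = 195494
opcode [0+:8] = (word>>0) & 0xff = 137

23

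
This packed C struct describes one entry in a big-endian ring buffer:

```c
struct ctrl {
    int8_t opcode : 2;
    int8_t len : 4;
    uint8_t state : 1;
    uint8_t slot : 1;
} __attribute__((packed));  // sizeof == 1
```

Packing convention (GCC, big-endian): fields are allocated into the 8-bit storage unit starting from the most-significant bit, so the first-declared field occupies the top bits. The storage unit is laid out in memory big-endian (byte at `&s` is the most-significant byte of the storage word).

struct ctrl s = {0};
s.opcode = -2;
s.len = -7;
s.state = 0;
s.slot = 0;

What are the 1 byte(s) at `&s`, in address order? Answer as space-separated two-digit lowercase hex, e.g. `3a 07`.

a4

[6+:2] opcode=-2 & 0x3 = 0x2; word=0x80
[2+:4] len=-7 & 0xf = 0x9; word=0xa4
[1+:1] state=0 & 0x1 = 0x0; word=0xa4
[0+:1] slot=0 & 0x1 = 0x0; word=0xa4
word = 0xa4 → big-endian bytes:
  [0]=0xa4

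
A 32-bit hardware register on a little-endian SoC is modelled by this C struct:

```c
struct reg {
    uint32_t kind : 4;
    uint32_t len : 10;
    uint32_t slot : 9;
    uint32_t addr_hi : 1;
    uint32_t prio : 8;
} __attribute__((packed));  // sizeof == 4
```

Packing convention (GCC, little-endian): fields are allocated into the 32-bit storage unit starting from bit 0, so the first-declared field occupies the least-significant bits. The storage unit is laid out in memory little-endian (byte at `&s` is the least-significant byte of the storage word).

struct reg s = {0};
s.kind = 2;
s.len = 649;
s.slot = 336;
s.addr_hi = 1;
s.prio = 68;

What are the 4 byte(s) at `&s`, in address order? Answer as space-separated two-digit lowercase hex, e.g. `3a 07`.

92 28 d4 44

kind:4 = 2 → 0x2 << 0 → word 0x00000002
len:10 = 649 → 0x289 << 4 → word 0x00002892
slot:9 = 336 → 0x150 << 14 → word 0x00542892
addr_hi:1 = 1 → 0x1 << 23 → word 0x00d42892
prio:8 = 68 → 0x44 << 24 → word 0x44d42892
word = 0x44d42892 → little-endian bytes:
  [0]=0x92  [1]=0x28  [2]=0xd4  [3]=0x44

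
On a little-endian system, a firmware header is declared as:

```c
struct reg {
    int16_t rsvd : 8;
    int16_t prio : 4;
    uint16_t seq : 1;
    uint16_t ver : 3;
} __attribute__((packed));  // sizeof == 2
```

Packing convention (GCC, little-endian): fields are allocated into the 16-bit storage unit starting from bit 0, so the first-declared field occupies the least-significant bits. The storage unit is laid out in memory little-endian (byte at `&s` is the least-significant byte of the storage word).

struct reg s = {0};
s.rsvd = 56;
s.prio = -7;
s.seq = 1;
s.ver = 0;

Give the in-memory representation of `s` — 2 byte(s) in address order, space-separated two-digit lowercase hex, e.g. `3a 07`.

[0+:8] rsvd=56 & 0xff = 0x38; word=0x0038
[8+:4] prio=-7 & 0xf = 0x9; word=0x0938
[12+:1] seq=1 & 0x1 = 0x1; word=0x1938
[13+:3] ver=0 & 0x7 = 0x0; word=0x1938
word = 0x1938 → little-endian bytes:
  [0]=0x38  [1]=0x19

38 19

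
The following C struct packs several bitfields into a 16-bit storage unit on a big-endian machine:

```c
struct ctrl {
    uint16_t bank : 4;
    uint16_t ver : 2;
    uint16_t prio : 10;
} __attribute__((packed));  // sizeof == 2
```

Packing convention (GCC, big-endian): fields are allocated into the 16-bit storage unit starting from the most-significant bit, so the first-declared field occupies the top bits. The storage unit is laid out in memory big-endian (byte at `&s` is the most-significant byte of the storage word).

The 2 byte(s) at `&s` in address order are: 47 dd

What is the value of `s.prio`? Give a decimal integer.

989

[0]=0x47 [1]=0xdd (big-endian) → word 0x47dd
bank [12+:4] = (word>>12) & 0xf = 4
ver [10+:2] = (word>>10) & 0x3 = 1
prio [0+:10] = (word>>0) & 0x3ff = 989  ←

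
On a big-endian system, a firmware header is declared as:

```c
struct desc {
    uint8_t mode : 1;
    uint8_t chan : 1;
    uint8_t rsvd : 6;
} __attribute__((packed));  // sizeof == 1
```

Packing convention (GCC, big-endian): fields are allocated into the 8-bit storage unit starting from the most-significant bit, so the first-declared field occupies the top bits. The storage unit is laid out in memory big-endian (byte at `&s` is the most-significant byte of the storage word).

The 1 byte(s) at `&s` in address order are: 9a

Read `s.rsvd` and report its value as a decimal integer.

[0]=0x9a (big-endian) → word 0x9a
mode [7+:1] = (word>>7) & 0x1 = 1
chan [6+:1] = (word>>6) & 0x1 = 0
rsvd [0+:6] = (word>>0) & 0x3f = 26  ←

26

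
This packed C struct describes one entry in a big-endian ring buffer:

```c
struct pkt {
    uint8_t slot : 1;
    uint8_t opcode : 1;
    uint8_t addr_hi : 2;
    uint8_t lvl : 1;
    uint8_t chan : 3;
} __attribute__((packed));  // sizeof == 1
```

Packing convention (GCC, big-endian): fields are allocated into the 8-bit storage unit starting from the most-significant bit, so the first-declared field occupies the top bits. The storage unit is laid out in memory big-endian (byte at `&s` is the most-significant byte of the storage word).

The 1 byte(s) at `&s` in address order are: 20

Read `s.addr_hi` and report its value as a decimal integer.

[0]=0x20 (big-endian) → word 0x20
slot:1 @ bit 7 → (0x20>>7)&0x1 = 0x0
opcode:1 @ bit 6 → (0x20>>6)&0x1 = 0x0
addr_hi:2 @ bit 4 → (0x20>>4)&0x3 = 0x2  ←
lvl:1 @ bit 3 → (0x20>>3)&0x1 = 0x0
chan:3 @ bit 0 → (0x20>>0)&0x7 = 0x0

2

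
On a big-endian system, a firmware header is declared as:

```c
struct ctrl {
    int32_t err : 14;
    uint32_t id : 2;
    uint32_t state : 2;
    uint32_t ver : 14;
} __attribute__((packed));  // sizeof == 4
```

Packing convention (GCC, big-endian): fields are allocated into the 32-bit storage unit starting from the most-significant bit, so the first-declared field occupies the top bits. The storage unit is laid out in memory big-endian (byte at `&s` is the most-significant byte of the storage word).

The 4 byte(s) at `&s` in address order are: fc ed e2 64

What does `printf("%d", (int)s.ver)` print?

[0]=0xfc [1]=0xed [2]=0xe2 [3]=0x64 (big-endian) → word 0xfcede264
err [18+:14] = (word>>18) & 0x3fff = 16187
id [16+:2] = (word>>16) & 0x3 = 1
state [14+:2] = (word>>14) & 0x3 = 3
ver [0+:14] = (word>>0) & 0x3fff = 8804  ←

8804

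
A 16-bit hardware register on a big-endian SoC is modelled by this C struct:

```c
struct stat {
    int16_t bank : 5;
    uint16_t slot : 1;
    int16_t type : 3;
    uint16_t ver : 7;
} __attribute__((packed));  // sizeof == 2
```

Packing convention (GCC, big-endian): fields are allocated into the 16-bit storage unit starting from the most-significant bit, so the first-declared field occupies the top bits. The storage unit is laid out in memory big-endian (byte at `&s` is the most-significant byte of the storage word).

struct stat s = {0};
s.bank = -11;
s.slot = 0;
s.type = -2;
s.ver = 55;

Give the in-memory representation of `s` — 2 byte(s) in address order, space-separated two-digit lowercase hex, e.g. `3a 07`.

bank (5b) val=-11 bits=0x15 at bit 11: 0xa800
slot (1b) val=0 bits=0x0 at bit 10: 0xa800
type (3b) val=-2 bits=0x6 at bit 7: 0xab00
ver (7b) val=55 bits=0x37 at bit 0: 0xab37
word = 0xab37 → big-endian bytes:
  [0]=0xab  [1]=0x37

ab 37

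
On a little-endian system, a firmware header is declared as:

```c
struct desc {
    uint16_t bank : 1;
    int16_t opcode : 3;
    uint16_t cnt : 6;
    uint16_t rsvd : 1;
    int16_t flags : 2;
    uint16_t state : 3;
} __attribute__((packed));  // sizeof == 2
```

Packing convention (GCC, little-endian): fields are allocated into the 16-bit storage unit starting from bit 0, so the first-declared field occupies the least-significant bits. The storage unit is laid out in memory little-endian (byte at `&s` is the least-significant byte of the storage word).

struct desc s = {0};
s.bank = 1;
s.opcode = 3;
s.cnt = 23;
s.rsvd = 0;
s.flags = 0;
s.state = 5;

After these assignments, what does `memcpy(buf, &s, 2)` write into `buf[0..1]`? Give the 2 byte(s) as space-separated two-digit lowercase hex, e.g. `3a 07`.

bank (1b) val=1 bits=0x1 at bit 0: 0x0001
opcode (3b) val=3 bits=0x3 at bit 1: 0x0007
cnt (6b) val=23 bits=0x17 at bit 4: 0x0177
rsvd (1b) val=0 bits=0x0 at bit 10: 0x0177
flags (2b) val=0 bits=0x0 at bit 11: 0x0177
state (3b) val=5 bits=0x5 at bit 13: 0xa177
word = 0xa177 → little-endian bytes:
  [0]=0x77  [1]=0xa1

77 a1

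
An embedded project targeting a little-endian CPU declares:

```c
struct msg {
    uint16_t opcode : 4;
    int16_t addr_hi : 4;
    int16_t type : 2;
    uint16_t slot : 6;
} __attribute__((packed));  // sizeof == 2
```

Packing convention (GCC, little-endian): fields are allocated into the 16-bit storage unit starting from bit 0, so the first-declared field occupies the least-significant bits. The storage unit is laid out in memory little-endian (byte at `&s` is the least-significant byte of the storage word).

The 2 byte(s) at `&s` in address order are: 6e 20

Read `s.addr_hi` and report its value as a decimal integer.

6

[0]=0x6e [1]=0x20 (little-endian) → word 0x206e
opcode [0+:4] = (word>>0) & 0xf = 14
addr_hi [4+:4] = (word>>4) & 0xf = 6  ←
type [8+:2] = (word>>8) & 0x3 = 0
slot [10+:6] = (word>>10) & 0x3f = 8
addr_hi signed 4b, MSB=0: value = 6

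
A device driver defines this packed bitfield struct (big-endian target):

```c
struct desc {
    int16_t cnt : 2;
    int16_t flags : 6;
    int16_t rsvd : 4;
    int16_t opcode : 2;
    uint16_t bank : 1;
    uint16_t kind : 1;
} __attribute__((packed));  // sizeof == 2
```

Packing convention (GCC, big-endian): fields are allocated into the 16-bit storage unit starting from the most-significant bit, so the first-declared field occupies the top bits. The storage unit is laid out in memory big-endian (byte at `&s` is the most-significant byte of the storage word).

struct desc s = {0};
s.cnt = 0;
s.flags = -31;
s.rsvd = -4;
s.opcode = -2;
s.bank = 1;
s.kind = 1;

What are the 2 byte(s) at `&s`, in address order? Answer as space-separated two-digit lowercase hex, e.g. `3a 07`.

21 cb

cnt (2b) val=0 bits=0x0 at bit 14: 0x0000
flags (6b) val=-31 bits=0x21 at bit 8: 0x2100
rsvd (4b) val=-4 bits=0xc at bit 4: 0x21c0
opcode (2b) val=-2 bits=0x2 at bit 2: 0x21c8
bank (1b) val=1 bits=0x1 at bit 1: 0x21ca
kind (1b) val=1 bits=0x1 at bit 0: 0x21cb
word = 0x21cb → big-endian bytes:
  [0]=0x21  [1]=0xcb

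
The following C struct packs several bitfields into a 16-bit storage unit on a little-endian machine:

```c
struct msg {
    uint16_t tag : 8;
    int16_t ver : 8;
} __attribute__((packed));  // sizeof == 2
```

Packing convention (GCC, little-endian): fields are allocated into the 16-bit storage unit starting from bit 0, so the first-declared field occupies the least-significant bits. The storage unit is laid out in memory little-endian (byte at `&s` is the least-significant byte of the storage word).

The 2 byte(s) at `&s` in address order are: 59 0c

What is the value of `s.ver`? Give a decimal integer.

[0]=0x59 [1]=0x0c (little-endian) → word 0x0c59
tag:8 @ bit 0 → (0x0c59>>0)&0xff = 0x59
ver:8 @ bit 8 → (0x0c59>>8)&0xff = 0xc  ←
ver signed 8b, MSB=0: value = 12

12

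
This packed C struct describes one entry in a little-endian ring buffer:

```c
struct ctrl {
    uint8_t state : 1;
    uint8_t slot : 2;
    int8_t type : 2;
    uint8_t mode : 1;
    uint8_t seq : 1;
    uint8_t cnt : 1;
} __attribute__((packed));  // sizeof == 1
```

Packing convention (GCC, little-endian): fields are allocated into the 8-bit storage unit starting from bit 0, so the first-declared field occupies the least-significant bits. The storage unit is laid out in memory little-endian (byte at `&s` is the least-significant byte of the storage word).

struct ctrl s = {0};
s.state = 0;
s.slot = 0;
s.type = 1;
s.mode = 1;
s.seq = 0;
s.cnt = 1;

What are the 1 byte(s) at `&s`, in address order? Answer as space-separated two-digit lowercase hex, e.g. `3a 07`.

state:1 = 0 → 0x0 << 0 → word 0x00
slot:2 = 0 → 0x0 << 1 → word 0x00
type:2 = 1 → 0x1 << 3 → word 0x08
mode:1 = 1 → 0x1 << 5 → word 0x28
seq:1 = 0 → 0x0 << 6 → word 0x28
cnt:1 = 1 → 0x1 << 7 → word 0xa8
word = 0xa8 → little-endian bytes:
  [0]=0xa8

a8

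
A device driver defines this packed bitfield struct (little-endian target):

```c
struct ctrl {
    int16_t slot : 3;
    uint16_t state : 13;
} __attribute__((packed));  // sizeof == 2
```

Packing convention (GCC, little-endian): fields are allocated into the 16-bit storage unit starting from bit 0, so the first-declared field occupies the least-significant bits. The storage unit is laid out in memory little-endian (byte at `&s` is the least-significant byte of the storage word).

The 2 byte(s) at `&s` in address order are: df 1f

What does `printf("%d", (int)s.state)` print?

1019

[0]=0xdf [1]=0x1f (little-endian) → word 0x1fdf
slot [0+:3] = (word>>0) & 0x7 = 7
state [3+:13] = (word>>3) & 0x1fff = 1019  ←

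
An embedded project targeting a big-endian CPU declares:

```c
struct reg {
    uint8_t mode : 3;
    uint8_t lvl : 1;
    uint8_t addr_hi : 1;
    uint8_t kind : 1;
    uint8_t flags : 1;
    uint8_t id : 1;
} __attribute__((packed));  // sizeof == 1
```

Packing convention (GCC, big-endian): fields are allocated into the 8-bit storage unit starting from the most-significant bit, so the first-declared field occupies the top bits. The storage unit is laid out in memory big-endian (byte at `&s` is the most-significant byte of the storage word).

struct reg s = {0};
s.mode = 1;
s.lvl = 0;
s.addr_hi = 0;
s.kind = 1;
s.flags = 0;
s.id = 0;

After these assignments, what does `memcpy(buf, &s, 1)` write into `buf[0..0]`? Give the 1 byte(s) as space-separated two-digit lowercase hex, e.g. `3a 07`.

24

mode:3 = 1 → 0x1 << 5 → word 0x20
lvl:1 = 0 → 0x0 << 4 → word 0x20
addr_hi:1 = 0 → 0x0 << 3 → word 0x20
kind:1 = 1 → 0x1 << 2 → word 0x24
flags:1 = 0 → 0x0 << 1 → word 0x24
id:1 = 0 → 0x0 << 0 → word 0x24
word = 0x24 → big-endian bytes:
  [0]=0x24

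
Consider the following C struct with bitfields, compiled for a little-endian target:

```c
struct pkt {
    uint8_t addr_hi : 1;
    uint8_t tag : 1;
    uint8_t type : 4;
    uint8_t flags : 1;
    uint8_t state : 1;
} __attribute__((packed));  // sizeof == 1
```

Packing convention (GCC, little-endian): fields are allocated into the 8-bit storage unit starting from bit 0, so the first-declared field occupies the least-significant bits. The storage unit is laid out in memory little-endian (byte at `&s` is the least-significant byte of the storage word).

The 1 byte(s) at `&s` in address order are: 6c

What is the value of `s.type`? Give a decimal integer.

11

[0]=0x6c (little-endian) → word 0x6c
addr_hi:1 @ bit 0 → (0x6c>>0)&0x1 = 0x0
tag:1 @ bit 1 → (0x6c>>1)&0x1 = 0x0
type:4 @ bit 2 → (0x6c>>2)&0xf = 0xb  ←
flags:1 @ bit 6 → (0x6c>>6)&0x1 = 0x1
state:1 @ bit 7 → (0x6c>>7)&0x1 = 0x0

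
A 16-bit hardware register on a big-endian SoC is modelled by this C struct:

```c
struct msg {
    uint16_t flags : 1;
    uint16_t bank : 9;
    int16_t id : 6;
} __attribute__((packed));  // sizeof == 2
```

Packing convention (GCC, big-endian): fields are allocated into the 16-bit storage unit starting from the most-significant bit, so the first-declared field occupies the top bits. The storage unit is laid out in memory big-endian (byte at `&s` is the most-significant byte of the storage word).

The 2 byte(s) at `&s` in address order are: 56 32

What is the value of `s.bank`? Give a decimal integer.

[0]=0x56 [1]=0x32 (big-endian) → word 0x5632
flags:1 @ bit 15 → (0x5632>>15)&0x1 = 0x0
bank:9 @ bit 6 → (0x5632>>6)&0x1ff = 0x158  ←
id:6 @ bit 0 → (0x5632>>0)&0x3f = 0x32

344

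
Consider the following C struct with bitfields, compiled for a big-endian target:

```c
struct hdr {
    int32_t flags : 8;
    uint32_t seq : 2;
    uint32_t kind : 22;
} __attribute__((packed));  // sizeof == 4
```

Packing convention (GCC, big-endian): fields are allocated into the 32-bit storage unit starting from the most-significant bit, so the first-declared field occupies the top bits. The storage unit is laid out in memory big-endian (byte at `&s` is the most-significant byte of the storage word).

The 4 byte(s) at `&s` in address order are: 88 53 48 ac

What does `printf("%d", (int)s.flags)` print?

[0]=0x88 [1]=0x53 [2]=0x48 [3]=0xac (big-endian) → word 0x885348ac
flags [24+:8] = (word>>24) & 0xff = 136  ←
seq [22+:2] = (word>>22) & 0x3 = 1
kind [0+:22] = (word>>0) & 0x3fffff = 1263788
flags signed 8b, MSB=1: 136 - 256 = -120

-120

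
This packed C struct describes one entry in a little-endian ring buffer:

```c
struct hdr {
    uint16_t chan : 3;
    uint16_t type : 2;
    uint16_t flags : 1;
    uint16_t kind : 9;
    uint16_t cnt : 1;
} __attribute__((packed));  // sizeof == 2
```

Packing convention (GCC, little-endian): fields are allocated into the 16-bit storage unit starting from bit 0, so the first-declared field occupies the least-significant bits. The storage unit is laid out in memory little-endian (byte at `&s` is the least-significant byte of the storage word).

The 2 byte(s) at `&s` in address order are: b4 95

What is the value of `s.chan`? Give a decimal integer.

[0]=0xb4 [1]=0x95 (little-endian) → word 0x95b4
chan:3 @ bit 0 → (0x95b4>>0)&0x7 = 0x4  ←
type:2 @ bit 3 → (0x95b4>>3)&0x3 = 0x2
flags:1 @ bit 5 → (0x95b4>>5)&0x1 = 0x1
kind:9 @ bit 6 → (0x95b4>>6)&0x1ff = 0x56
cnt:1 @ bit 15 → (0x95b4>>15)&0x1 = 0x1

4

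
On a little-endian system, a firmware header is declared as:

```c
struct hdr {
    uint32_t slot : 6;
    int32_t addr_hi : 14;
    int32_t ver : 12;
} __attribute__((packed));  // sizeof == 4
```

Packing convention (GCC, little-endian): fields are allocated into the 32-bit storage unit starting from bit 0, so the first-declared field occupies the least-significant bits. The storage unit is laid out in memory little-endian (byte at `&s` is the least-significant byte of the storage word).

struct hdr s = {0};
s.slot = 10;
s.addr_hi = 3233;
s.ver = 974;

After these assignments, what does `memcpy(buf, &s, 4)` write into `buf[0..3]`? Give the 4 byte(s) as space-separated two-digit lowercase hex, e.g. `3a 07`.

slot:6 = 10 → 0xa << 0 → word 0x0000000a
addr_hi:14 = 3233 → 0xca1 << 6 → word 0x0003284a
ver:12 = 974 → 0x3ce << 20 → word 0x3ce3284a
word = 0x3ce3284a → little-endian bytes:
  [0]=0x4a  [1]=0x28  [2]=0xe3  [3]=0x3c

4a 28 e3 3c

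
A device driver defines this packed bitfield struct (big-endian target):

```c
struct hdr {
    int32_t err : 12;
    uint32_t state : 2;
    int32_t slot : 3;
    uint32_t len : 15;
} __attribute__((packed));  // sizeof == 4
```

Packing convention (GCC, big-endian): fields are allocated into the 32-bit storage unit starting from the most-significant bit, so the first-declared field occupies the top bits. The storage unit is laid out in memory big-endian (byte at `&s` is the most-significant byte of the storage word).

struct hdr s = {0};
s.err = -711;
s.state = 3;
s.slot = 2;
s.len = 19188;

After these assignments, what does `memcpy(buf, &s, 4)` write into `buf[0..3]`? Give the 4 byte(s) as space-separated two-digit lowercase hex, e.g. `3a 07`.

d3 9d 4a f4

[20+:12] err=-711 & 0xfff = 0xd39; word=0xd3900000
[18+:2] state=3 & 0x3 = 0x3; word=0xd39c0000
[15+:3] slot=2 & 0x7 = 0x2; word=0xd39d0000
[0+:15] len=19188 & 0x7fff = 0x4af4; word=0xd39d4af4
word = 0xd39d4af4 → big-endian bytes:
  [0]=0xd3  [1]=0x9d  [2]=0x4a  [3]=0xf4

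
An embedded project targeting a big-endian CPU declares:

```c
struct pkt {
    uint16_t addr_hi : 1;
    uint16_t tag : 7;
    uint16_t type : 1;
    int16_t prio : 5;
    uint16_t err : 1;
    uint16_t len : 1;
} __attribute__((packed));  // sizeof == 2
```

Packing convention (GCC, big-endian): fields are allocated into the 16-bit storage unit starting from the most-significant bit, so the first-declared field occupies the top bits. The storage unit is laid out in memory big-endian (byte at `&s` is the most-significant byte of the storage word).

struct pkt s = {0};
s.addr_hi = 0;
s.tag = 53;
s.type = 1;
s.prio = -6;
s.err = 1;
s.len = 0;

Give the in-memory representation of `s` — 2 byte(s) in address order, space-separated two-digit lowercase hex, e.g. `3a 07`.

addr_hi (1b) val=0 bits=0x0 at bit 15: 0x0000
tag (7b) val=53 bits=0x35 at bit 8: 0x3500
type (1b) val=1 bits=0x1 at bit 7: 0x3580
prio (5b) val=-6 bits=0x1a at bit 2: 0x35e8
err (1b) val=1 bits=0x1 at bit 1: 0x35ea
len (1b) val=0 bits=0x0 at bit 0: 0x35ea
word = 0x35ea → big-endian bytes:
  [0]=0x35  [1]=0xea

35 ea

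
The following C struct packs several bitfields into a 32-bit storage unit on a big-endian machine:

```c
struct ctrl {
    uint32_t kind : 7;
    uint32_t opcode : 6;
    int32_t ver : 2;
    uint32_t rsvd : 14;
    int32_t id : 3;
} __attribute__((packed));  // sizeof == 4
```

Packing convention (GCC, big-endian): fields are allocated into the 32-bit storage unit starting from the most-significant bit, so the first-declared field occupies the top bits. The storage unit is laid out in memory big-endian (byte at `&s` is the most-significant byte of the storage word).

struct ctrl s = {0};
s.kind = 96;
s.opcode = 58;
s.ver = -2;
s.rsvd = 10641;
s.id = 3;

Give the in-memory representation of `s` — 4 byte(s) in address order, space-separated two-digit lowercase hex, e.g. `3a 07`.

c1 d5 4c 8b

kind (7b) val=96 bits=0x60 at bit 25: 0xc0000000
opcode (6b) val=58 bits=0x3a at bit 19: 0xc1d00000
ver (2b) val=-2 bits=0x2 at bit 17: 0xc1d40000
rsvd (14b) val=10641 bits=0x2991 at bit 3: 0xc1d54c88
id (3b) val=3 bits=0x3 at bit 0: 0xc1d54c8b
word = 0xc1d54c8b → big-endian bytes:
  [0]=0xc1  [1]=0xd5  [2]=0x4c  [3]=0x8b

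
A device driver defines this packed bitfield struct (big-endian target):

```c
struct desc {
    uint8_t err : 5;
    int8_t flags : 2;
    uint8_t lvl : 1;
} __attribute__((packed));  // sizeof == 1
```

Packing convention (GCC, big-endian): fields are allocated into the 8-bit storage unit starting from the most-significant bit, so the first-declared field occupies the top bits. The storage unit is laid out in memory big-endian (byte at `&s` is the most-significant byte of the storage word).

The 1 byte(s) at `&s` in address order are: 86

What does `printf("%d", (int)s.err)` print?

[0]=0x86 (big-endian) → word 0x86
err:5 @ bit 3 → (0x86>>3)&0x1f = 0x10  ←
flags:2 @ bit 1 → (0x86>>1)&0x3 = 0x3
lvl:1 @ bit 0 → (0x86>>0)&0x1 = 0x0

16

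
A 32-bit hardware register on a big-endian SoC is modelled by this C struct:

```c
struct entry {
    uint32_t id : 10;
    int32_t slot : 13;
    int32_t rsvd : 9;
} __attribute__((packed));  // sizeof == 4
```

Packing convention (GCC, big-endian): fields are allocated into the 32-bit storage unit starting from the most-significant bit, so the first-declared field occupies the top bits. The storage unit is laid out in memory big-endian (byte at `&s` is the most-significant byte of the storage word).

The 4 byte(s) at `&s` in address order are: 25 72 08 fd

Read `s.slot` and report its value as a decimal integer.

-1788

[0]=0x25 [1]=0x72 [2]=0x08 [3]=0xfd (big-endian) → word 0x257208fd
id [22+:10] = (word>>22) & 0x3ff = 149
slot [9+:13] = (word>>9) & 0x1fff = 6404  ←
rsvd [0+:9] = (word>>0) & 0x1ff = 253
slot signed 13b, MSB=1: 6404 - 8192 = -1788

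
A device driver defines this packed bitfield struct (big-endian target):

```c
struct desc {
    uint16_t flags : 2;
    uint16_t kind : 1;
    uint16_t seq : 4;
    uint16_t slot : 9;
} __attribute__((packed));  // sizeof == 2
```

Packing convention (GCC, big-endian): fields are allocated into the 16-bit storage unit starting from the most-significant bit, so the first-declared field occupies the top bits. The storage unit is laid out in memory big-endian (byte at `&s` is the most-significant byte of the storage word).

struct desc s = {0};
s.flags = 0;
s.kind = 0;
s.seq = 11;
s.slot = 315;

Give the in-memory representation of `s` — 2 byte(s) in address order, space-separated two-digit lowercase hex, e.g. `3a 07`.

flags (2b) val=0 bits=0x0 at bit 14: 0x0000
kind (1b) val=0 bits=0x0 at bit 13: 0x0000
seq (4b) val=11 bits=0xb at bit 9: 0x1600
slot (9b) val=315 bits=0x13b at bit 0: 0x173b
word = 0x173b → big-endian bytes:
  [0]=0x17  [1]=0x3b

17 3b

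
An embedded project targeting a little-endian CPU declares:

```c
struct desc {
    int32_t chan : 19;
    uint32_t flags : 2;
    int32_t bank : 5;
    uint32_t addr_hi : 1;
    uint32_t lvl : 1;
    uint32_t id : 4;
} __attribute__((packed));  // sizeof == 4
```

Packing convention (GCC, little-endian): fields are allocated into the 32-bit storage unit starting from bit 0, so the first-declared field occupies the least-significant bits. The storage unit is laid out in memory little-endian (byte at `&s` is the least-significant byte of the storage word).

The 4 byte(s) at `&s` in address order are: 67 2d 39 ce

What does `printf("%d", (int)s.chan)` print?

77159

[0]=0x67 [1]=0x2d [2]=0x39 [3]=0xce (little-endian) → word 0xce392d67
chan:19 @ bit 0 → (0xce392d67>>0)&0x7ffff = 0x12d67  ←
flags:2 @ bit 19 → (0xce392d67>>19)&0x3 = 0x3
bank:5 @ bit 21 → (0xce392d67>>21)&0x1f = 0x11
addr_hi:1 @ bit 26 → (0xce392d67>>26)&0x1 = 0x1
lvl:1 @ bit 27 → (0xce392d67>>27)&0x1 = 0x1
id:4 @ bit 28 → (0xce392d67>>28)&0xf = 0xc
chan signed 19b, MSB=0: value = 77159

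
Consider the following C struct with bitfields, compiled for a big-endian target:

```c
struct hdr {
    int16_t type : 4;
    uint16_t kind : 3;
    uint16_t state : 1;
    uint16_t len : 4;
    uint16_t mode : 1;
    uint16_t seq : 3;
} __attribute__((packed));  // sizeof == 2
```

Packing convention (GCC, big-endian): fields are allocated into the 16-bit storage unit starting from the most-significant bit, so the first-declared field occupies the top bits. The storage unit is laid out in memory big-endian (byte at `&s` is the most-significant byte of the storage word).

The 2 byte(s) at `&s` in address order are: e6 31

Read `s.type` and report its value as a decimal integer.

-2

[0]=0xe6 [1]=0x31 (big-endian) → word 0xe631
type:4 @ bit 12 → (0xe631>>12)&0xf = 0xe  ←
kind:3 @ bit 9 → (0xe631>>9)&0x7 = 0x3
state:1 @ bit 8 → (0xe631>>8)&0x1 = 0x0
len:4 @ bit 4 → (0xe631>>4)&0xf = 0x3
mode:1 @ bit 3 → (0xe631>>3)&0x1 = 0x0
seq:3 @ bit 0 → (0xe631>>0)&0x7 = 0x1
type signed 4b, MSB=1: 14 - 16 = -2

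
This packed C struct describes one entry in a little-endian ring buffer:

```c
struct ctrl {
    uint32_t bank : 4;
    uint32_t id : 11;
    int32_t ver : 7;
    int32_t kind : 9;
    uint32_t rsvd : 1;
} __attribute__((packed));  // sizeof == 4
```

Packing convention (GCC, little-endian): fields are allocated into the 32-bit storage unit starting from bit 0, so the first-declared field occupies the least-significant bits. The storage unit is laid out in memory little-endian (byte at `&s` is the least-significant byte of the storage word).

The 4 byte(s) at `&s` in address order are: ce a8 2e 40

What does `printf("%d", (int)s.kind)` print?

-256

[0]=0xce [1]=0xa8 [2]=0x2e [3]=0x40 (little-endian) → word 0x402ea8ce
bank [0+:4] = (word>>0) & 0xf = 14
id [4+:11] = (word>>4) & 0x7ff = 652
ver [15+:7] = (word>>15) & 0x7f = 93
kind [22+:9] = (word>>22) & 0x1ff = 256  ←
rsvd [31+:1] = (word>>31) & 0x1 = 0
kind signed 9b, MSB=1: 256 - 512 = -256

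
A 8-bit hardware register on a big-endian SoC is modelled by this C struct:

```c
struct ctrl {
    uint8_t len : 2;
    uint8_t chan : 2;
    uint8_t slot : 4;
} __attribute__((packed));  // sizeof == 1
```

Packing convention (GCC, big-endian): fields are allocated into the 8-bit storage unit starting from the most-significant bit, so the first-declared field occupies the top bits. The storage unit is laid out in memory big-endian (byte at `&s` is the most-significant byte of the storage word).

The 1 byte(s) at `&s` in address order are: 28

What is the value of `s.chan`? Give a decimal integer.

2

[0]=0x28 (big-endian) → word 0x28
len [6+:2] = (word>>6) & 0x3 = 0
chan [4+:2] = (word>>4) & 0x3 = 2  ←
slot [0+:4] = (word>>0) & 0xf = 8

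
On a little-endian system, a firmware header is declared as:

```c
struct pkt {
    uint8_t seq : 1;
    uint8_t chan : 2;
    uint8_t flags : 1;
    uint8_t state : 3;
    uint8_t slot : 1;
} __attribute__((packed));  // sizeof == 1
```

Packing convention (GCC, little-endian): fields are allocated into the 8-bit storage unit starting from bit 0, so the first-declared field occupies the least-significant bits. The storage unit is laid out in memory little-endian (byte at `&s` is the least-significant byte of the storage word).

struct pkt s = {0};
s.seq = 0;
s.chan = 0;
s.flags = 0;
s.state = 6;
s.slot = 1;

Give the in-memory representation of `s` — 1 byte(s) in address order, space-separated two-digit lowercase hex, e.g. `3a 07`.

seq (1b) val=0 bits=0x0 at bit 0: 0x00
chan (2b) val=0 bits=0x0 at bit 1: 0x00
flags (1b) val=0 bits=0x0 at bit 3: 0x00
state (3b) val=6 bits=0x6 at bit 4: 0x60
slot (1b) val=1 bits=0x1 at bit 7: 0xe0
word = 0xe0 → little-endian bytes:
  [0]=0xe0

e0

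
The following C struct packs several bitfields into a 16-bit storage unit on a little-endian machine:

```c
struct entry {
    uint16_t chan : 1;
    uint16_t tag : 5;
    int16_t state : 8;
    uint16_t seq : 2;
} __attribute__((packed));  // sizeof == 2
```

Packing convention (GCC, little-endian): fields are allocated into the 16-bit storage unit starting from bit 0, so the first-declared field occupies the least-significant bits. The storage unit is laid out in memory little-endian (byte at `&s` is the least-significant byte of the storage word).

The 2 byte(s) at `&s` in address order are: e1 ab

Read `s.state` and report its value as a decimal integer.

[0]=0xe1 [1]=0xab (little-endian) → word 0xabe1
chan [0+:1] = (word>>0) & 0x1 = 1
tag [1+:5] = (word>>1) & 0x1f = 16
state [6+:8] = (word>>6) & 0xff = 175  ←
seq [14+:2] = (word>>14) & 0x3 = 2
state signed 8b, MSB=1: 175 - 256 = -81

-81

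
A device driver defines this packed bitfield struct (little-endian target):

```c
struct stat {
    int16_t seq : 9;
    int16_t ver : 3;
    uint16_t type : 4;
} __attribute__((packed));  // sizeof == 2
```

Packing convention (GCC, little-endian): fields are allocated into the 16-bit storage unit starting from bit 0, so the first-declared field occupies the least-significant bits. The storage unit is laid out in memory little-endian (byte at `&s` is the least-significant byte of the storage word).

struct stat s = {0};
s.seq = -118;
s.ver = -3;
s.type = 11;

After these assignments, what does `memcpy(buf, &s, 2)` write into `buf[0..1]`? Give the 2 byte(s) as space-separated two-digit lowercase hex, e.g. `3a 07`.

seq (9b) val=-118 bits=0x18a at bit 0: 0x018a
ver (3b) val=-3 bits=0x5 at bit 9: 0x0b8a
type (4b) val=11 bits=0xb at bit 12: 0xbb8a
word = 0xbb8a → little-endian bytes:
  [0]=0x8a  [1]=0xbb

8a bb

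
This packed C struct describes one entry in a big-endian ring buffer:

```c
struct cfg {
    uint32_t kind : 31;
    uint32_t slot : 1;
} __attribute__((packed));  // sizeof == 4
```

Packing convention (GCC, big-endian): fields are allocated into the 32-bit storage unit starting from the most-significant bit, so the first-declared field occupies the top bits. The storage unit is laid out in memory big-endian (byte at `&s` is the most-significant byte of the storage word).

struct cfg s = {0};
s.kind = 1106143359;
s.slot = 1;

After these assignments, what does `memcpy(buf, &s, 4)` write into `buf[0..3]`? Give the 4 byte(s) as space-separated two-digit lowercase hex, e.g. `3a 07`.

kind (31b) val=1106143359 bits=0x41ee687f at bit 1: 0x83dcd0fe
slot (1b) val=1 bits=0x1 at bit 0: 0x83dcd0ff
word = 0x83dcd0ff → big-endian bytes:
  [0]=0x83  [1]=0xdc  [2]=0xd0  [3]=0xff

83 dc d0 ff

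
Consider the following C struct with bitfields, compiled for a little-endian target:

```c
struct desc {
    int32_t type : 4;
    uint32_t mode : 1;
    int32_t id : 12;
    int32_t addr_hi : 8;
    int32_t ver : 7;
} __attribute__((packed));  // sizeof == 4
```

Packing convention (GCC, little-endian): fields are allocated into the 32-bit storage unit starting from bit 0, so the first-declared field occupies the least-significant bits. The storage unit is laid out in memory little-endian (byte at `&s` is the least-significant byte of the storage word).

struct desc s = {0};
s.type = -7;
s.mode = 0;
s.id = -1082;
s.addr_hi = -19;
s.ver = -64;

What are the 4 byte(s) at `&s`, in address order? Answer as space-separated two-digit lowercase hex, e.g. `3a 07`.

c9 78 db 81

type (4b) val=-7 bits=0x9 at bit 0: 0x00000009
mode (1b) val=0 bits=0x0 at bit 4: 0x00000009
id (12b) val=-1082 bits=0xbc6 at bit 5: 0x000178c9
addr_hi (8b) val=-19 bits=0xed at bit 17: 0x01db78c9
ver (7b) val=-64 bits=0x40 at bit 25: 0x81db78c9
word = 0x81db78c9 → little-endian bytes:
  [0]=0xc9  [1]=0x78  [2]=0xdb  [3]=0x81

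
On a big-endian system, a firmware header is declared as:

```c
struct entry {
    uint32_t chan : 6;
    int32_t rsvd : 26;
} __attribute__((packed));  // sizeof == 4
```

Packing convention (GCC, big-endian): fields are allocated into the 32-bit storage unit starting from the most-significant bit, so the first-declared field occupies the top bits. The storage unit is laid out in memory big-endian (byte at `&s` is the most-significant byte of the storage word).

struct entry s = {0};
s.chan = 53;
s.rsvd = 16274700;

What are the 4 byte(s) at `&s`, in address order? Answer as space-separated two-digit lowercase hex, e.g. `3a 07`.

[26+:6] chan=53 & 0x3f = 0x35; word=0xd4000000
[0+:26] rsvd=16274700 & 0x3ffffff = 0xf8550c; word=0xd4f8550c
word = 0xd4f8550c → big-endian bytes:
  [0]=0xd4  [1]=0xf8  [2]=0x55  [3]=0x0c

d4 f8 55 0c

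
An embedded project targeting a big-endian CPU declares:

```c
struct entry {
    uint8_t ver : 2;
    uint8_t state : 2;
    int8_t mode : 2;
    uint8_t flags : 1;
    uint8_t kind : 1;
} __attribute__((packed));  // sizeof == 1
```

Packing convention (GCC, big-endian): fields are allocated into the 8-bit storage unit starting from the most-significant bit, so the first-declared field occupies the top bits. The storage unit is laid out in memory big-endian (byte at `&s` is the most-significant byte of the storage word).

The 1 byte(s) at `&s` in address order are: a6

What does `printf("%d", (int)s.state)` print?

2

[0]=0xa6 (big-endian) → word 0xa6
ver:2 @ bit 6 → (0xa6>>6)&0x3 = 0x2
state:2 @ bit 4 → (0xa6>>4)&0x3 = 0x2  ←
mode:2 @ bit 2 → (0xa6>>2)&0x3 = 0x1
flags:1 @ bit 1 → (0xa6>>1)&0x1 = 0x1
kind:1 @ bit 0 → (0xa6>>0)&0x1 = 0x0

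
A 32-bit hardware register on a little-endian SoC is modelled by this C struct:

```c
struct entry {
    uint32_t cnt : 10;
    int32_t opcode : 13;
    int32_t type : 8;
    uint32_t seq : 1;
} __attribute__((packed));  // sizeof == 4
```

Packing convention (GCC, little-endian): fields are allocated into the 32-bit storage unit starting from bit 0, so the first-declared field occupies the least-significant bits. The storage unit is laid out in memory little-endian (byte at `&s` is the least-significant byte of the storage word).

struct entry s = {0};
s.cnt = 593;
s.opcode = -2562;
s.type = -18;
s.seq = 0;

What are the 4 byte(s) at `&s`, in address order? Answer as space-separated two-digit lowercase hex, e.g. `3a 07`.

51 fa 57 77

[0+:10] cnt=593 & 0x3ff = 0x251; word=0x00000251
[10+:13] opcode=-2562 & 0x1fff = 0x15fe; word=0x0057fa51
[23+:8] type=-18 & 0xff = 0xee; word=0x7757fa51
[31+:1] seq=0 & 0x1 = 0x0; word=0x7757fa51
word = 0x7757fa51 → little-endian bytes:
  [0]=0x51  [1]=0xfa  [2]=0x57  [3]=0x77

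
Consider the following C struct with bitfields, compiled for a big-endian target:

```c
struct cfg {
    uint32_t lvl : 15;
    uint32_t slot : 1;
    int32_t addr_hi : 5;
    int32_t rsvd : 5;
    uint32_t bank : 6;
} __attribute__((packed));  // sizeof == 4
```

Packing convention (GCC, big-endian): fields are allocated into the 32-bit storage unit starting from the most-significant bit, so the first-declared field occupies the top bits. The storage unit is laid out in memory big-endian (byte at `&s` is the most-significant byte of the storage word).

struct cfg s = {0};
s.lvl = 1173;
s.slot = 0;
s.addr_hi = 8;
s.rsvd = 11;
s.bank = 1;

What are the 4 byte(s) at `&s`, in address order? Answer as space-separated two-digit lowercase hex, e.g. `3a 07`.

09 2a 42 c1

lvl:15 = 1173 → 0x495 << 17 → word 0x092a0000
slot:1 = 0 → 0x0 << 16 → word 0x092a0000
addr_hi:5 = 8 → 0x8 << 11 → word 0x092a4000
rsvd:5 = 11 → 0xb << 6 → word 0x092a42c0
bank:6 = 1 → 0x1 << 0 → word 0x092a42c1
word = 0x092a42c1 → big-endian bytes:
  [0]=0x09  [1]=0x2a  [2]=0x42  [3]=0xc1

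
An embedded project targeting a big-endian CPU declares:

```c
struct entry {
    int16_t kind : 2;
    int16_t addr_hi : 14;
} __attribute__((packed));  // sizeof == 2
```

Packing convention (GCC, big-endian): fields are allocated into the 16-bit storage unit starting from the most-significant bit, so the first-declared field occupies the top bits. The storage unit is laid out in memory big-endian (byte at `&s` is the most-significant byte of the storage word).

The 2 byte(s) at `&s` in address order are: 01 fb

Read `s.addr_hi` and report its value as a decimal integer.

507

[0]=0x01 [1]=0xfb (big-endian) → word 0x01fb
kind [14+:2] = (word>>14) & 0x3 = 0
addr_hi [0+:14] = (word>>0) & 0x3fff = 507  ←
addr_hi signed 14b, MSB=0: value = 507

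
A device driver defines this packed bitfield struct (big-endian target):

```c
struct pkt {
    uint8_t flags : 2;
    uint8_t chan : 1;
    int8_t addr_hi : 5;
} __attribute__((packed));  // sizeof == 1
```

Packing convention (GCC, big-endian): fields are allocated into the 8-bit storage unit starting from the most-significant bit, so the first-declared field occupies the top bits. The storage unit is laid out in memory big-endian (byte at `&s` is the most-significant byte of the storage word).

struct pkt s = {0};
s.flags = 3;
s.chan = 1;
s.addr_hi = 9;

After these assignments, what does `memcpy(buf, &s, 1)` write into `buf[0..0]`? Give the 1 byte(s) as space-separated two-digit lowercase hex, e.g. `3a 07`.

e9

flags (2b) val=3 bits=0x3 at bit 6: 0xc0
chan (1b) val=1 bits=0x1 at bit 5: 0xe0
addr_hi (5b) val=9 bits=0x9 at bit 0: 0xe9
word = 0xe9 → big-endian bytes:
  [0]=0xe9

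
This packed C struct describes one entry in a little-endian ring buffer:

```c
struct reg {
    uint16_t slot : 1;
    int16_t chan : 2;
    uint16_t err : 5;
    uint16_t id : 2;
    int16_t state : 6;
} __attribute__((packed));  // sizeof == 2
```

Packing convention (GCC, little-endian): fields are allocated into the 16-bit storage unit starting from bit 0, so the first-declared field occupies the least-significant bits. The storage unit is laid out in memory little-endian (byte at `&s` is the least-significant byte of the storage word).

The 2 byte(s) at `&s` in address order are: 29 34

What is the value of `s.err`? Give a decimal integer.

5

[0]=0x29 [1]=0x34 (little-endian) → word 0x3429
slot [0+:1] = (word>>0) & 0x1 = 1
chan [1+:2] = (word>>1) & 0x3 = 0
err [3+:5] = (word>>3) & 0x1f = 5  ←
id [8+:2] = (word>>8) & 0x3 = 0
state [10+:6] = (word>>10) & 0x3f = 13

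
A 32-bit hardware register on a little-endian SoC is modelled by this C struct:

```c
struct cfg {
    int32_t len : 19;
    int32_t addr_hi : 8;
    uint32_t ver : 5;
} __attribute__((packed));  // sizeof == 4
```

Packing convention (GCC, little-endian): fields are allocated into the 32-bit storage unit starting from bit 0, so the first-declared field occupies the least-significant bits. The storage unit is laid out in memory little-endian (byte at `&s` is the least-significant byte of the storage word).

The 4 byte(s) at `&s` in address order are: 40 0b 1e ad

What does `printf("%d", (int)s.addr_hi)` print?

-93

[0]=0x40 [1]=0x0b [2]=0x1e [3]=0xad (little-endian) → word 0xad1e0b40
len:19 @ bit 0 → (0xad1e0b40>>0)&0x7ffff = 0x60b40
addr_hi:8 @ bit 19 → (0xad1e0b40>>19)&0xff = 0xa3  ←
ver:5 @ bit 27 → (0xad1e0b40>>27)&0x1f = 0x15
addr_hi signed 8b, MSB=1: 163 - 256 = -93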